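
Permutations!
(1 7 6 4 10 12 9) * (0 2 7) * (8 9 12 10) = (12)(0 2 7 6 4 8 9 1) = [2, 0, 7, 3, 8, 5, 4, 6, 9, 1, 10, 11, 12]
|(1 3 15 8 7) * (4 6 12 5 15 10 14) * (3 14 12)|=11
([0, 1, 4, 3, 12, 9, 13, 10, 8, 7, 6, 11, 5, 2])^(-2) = (2 6 7 5 4 13 10 9 12)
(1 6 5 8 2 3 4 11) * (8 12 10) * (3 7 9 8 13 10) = (1 6 5 12 3 4 11)(2 7 9 8)(10 13) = [0, 6, 7, 4, 11, 12, 5, 9, 2, 8, 13, 1, 3, 10]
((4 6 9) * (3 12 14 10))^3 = (3 10 14 12)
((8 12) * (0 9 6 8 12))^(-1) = (12)(0 8 6 9)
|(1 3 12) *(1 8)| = 4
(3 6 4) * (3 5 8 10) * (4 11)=(3 6 11 4 5 8 10)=[0, 1, 2, 6, 5, 8, 11, 7, 10, 9, 3, 4]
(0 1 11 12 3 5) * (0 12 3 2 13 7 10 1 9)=(0 9)(1 11 3 5 12 2 13 7 10)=[9, 11, 13, 5, 4, 12, 6, 10, 8, 0, 1, 3, 2, 7]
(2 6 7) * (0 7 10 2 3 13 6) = (0 7 3 13 6 10 2) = [7, 1, 0, 13, 4, 5, 10, 3, 8, 9, 2, 11, 12, 6]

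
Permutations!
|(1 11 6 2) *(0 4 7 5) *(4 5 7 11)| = 10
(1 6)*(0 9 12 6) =(0 9 12 6 1) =[9, 0, 2, 3, 4, 5, 1, 7, 8, 12, 10, 11, 6]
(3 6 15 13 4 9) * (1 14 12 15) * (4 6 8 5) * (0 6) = (0 6 1 14 12 15 13)(3 8 5 4 9) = [6, 14, 2, 8, 9, 4, 1, 7, 5, 3, 10, 11, 15, 0, 12, 13]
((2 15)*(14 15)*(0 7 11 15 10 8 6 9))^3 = (0 15 10 9 11 14 6 7 2 8)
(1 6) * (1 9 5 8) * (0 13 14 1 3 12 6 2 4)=(0 13 14 1 2 4)(3 12 6 9 5 8)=[13, 2, 4, 12, 0, 8, 9, 7, 3, 5, 10, 11, 6, 14, 1]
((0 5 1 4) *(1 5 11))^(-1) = (0 4 1 11)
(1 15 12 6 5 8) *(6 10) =(1 15 12 10 6 5 8) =[0, 15, 2, 3, 4, 8, 5, 7, 1, 9, 6, 11, 10, 13, 14, 12]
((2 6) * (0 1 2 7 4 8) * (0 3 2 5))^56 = (0 5 1)(2 7 8)(3 6 4)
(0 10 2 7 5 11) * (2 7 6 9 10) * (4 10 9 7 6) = (0 2 4 10 6 7 5 11) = [2, 1, 4, 3, 10, 11, 7, 5, 8, 9, 6, 0]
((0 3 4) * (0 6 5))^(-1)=((0 3 4 6 5))^(-1)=(0 5 6 4 3)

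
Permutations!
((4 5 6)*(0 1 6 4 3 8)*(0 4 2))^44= ((0 1 6 3 8 4 5 2))^44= (0 8)(1 4)(2 3)(5 6)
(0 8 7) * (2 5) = (0 8 7)(2 5) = [8, 1, 5, 3, 4, 2, 6, 0, 7]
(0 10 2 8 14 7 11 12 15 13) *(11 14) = (0 10 2 8 11 12 15 13)(7 14) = [10, 1, 8, 3, 4, 5, 6, 14, 11, 9, 2, 12, 15, 0, 7, 13]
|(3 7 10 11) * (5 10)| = |(3 7 5 10 11)| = 5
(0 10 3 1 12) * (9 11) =(0 10 3 1 12)(9 11) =[10, 12, 2, 1, 4, 5, 6, 7, 8, 11, 3, 9, 0]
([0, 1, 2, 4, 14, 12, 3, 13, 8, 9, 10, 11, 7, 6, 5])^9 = (3 4 14 5 12 7 13 6)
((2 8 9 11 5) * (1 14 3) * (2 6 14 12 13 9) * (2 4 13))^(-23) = ((1 12 2 8 4 13 9 11 5 6 14 3))^(-23) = (1 12 2 8 4 13 9 11 5 6 14 3)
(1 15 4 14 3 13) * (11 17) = (1 15 4 14 3 13)(11 17) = [0, 15, 2, 13, 14, 5, 6, 7, 8, 9, 10, 17, 12, 1, 3, 4, 16, 11]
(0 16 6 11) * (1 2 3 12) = (0 16 6 11)(1 2 3 12) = [16, 2, 3, 12, 4, 5, 11, 7, 8, 9, 10, 0, 1, 13, 14, 15, 6]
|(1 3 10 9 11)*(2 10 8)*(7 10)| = 8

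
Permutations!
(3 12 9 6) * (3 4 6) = (3 12 9)(4 6) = [0, 1, 2, 12, 6, 5, 4, 7, 8, 3, 10, 11, 9]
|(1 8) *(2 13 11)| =|(1 8)(2 13 11)| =6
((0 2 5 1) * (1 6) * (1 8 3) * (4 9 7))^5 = ((0 2 5 6 8 3 1)(4 9 7))^5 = (0 3 6 2 1 8 5)(4 7 9)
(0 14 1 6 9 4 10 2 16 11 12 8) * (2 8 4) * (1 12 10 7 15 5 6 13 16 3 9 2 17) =(0 14 12 4 7 15 5 6 2 3 9 17 1 13 16 11 10 8) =[14, 13, 3, 9, 7, 6, 2, 15, 0, 17, 8, 10, 4, 16, 12, 5, 11, 1]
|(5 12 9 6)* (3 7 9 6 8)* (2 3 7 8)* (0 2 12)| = 9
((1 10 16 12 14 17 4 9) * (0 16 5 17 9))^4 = (0 9 17 12 10)(1 4 14 5 16)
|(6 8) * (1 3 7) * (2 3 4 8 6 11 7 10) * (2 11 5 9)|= 10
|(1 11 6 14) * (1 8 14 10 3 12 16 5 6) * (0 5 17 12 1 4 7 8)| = 33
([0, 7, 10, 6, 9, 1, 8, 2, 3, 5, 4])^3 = [0, 10, 9, 3, 1, 2, 6, 4, 8, 7, 5]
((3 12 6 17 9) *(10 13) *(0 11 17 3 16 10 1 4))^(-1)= (0 4 1 13 10 16 9 17 11)(3 6 12)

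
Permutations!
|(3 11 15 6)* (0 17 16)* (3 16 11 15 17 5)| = |(0 5 3 15 6 16)(11 17)| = 6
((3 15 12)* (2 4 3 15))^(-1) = ((2 4 3)(12 15))^(-1) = (2 3 4)(12 15)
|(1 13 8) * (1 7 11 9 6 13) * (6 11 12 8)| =|(6 13)(7 12 8)(9 11)| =6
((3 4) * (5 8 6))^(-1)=(3 4)(5 6 8)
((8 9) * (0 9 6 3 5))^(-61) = ((0 9 8 6 3 5))^(-61) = (0 5 3 6 8 9)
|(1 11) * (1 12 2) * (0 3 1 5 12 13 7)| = 6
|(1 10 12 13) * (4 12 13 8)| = |(1 10 13)(4 12 8)| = 3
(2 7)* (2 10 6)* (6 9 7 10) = [0, 1, 10, 3, 4, 5, 2, 6, 8, 7, 9] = (2 10 9 7 6)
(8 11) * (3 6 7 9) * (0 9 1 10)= [9, 10, 2, 6, 4, 5, 7, 1, 11, 3, 0, 8]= (0 9 3 6 7 1 10)(8 11)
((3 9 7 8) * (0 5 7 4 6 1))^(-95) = (0 3 1 8 6 7 4 5 9) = ((0 5 7 8 3 9 4 6 1))^(-95)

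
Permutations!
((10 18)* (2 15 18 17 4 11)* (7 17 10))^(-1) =((2 15 18 7 17 4 11))^(-1) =(2 11 4 17 7 18 15)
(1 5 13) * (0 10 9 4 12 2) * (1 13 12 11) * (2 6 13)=(0 10 9 4 11 1 5 12 6 13 2)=[10, 5, 0, 3, 11, 12, 13, 7, 8, 4, 9, 1, 6, 2]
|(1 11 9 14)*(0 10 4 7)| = 4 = |(0 10 4 7)(1 11 9 14)|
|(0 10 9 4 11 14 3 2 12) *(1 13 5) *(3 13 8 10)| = |(0 3 2 12)(1 8 10 9 4 11 14 13 5)| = 36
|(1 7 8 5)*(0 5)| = |(0 5 1 7 8)| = 5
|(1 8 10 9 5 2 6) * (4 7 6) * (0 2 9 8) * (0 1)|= |(0 2 4 7 6)(5 9)(8 10)|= 10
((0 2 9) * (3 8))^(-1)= ((0 2 9)(3 8))^(-1)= (0 9 2)(3 8)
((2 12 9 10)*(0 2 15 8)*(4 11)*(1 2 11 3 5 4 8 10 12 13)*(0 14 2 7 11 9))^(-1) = (0 12 9)(1 13 2 14 8 11 7)(3 4 5)(10 15)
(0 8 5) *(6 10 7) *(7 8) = [7, 1, 2, 3, 4, 0, 10, 6, 5, 9, 8] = (0 7 6 10 8 5)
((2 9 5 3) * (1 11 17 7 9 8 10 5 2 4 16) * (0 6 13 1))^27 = ((0 6 13 1 11 17 7 9 2 8 10 5 3 4 16))^27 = (0 3 8 7 1)(2 17 13 16 5)(4 10 9 11 6)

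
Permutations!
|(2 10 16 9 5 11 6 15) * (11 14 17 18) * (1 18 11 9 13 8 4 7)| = 16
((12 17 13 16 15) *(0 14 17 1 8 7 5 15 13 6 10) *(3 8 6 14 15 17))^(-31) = ((0 15 12 1 6 10)(3 8 7 5 17 14)(13 16))^(-31) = (0 10 6 1 12 15)(3 14 17 5 7 8)(13 16)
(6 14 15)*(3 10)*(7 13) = (3 10)(6 14 15)(7 13) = [0, 1, 2, 10, 4, 5, 14, 13, 8, 9, 3, 11, 12, 7, 15, 6]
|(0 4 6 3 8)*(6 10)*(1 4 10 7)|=15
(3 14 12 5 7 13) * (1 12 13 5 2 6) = (1 12 2 6)(3 14 13)(5 7) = [0, 12, 6, 14, 4, 7, 1, 5, 8, 9, 10, 11, 2, 3, 13]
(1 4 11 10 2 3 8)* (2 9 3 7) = (1 4 11 10 9 3 8)(2 7) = [0, 4, 7, 8, 11, 5, 6, 2, 1, 3, 9, 10]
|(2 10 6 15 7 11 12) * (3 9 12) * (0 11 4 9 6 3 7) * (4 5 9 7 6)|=8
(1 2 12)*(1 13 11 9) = (1 2 12 13 11 9) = [0, 2, 12, 3, 4, 5, 6, 7, 8, 1, 10, 9, 13, 11]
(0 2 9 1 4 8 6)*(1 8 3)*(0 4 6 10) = (0 2 9 8 10)(1 6 4 3) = [2, 6, 9, 1, 3, 5, 4, 7, 10, 8, 0]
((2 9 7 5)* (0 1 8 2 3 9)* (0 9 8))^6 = (9)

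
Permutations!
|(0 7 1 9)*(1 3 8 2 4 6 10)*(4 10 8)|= 10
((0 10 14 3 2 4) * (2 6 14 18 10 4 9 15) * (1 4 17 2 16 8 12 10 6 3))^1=((0 17 2 9 15 16 8 12 10 18 6 14 1 4))^1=(0 17 2 9 15 16 8 12 10 18 6 14 1 4)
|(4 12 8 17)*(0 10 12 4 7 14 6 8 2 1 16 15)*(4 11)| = 70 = |(0 10 12 2 1 16 15)(4 11)(6 8 17 7 14)|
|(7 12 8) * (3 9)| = |(3 9)(7 12 8)| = 6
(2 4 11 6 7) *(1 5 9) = [0, 5, 4, 3, 11, 9, 7, 2, 8, 1, 10, 6] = (1 5 9)(2 4 11 6 7)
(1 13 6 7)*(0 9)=[9, 13, 2, 3, 4, 5, 7, 1, 8, 0, 10, 11, 12, 6]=(0 9)(1 13 6 7)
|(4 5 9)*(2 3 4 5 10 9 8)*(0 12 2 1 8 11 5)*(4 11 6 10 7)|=18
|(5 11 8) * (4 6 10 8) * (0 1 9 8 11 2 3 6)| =11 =|(0 1 9 8 5 2 3 6 10 11 4)|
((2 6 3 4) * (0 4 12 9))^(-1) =((0 4 2 6 3 12 9))^(-1) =(0 9 12 3 6 2 4)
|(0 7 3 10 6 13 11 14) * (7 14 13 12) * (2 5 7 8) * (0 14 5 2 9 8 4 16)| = |(0 5 7 3 10 6 12 4 16)(8 9)(11 13)| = 18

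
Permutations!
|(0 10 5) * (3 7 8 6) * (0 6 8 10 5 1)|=7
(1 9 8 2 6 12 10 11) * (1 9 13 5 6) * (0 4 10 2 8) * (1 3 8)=(0 4 10 11 9)(1 13 5 6 12 2 3 8)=[4, 13, 3, 8, 10, 6, 12, 7, 1, 0, 11, 9, 2, 5]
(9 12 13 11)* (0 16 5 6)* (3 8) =(0 16 5 6)(3 8)(9 12 13 11) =[16, 1, 2, 8, 4, 6, 0, 7, 3, 12, 10, 9, 13, 11, 14, 15, 5]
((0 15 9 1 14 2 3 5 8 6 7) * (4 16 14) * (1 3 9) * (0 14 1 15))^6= ((1 4 16)(2 9 3 5 8 6 7 14))^6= (16)(2 7 8 3)(5 9 14 6)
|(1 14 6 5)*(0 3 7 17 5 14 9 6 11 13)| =11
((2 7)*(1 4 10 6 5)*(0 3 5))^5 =(0 10 1 3 6 4 5)(2 7)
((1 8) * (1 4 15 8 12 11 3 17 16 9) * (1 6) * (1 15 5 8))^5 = (1 16 12 9 11 6 3 15 17)(4 8 5)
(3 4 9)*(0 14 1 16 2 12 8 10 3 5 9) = (0 14 1 16 2 12 8 10 3 4)(5 9) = [14, 16, 12, 4, 0, 9, 6, 7, 10, 5, 3, 11, 8, 13, 1, 15, 2]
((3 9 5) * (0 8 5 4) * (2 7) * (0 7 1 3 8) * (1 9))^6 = (2 4)(7 9)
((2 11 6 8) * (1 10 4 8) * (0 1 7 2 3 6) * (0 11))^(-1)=((11)(0 1 10 4 8 3 6 7 2))^(-1)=(11)(0 2 7 6 3 8 4 10 1)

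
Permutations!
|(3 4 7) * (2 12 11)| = 3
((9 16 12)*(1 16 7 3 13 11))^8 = (16)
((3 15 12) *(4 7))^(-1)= (3 12 15)(4 7)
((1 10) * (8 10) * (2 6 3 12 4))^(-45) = ((1 8 10)(2 6 3 12 4))^(-45) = (12)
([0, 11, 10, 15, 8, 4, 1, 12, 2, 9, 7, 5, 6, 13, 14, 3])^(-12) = [0, 12, 4, 3, 11, 1, 7, 2, 5, 9, 8, 6, 10, 13, 14, 15]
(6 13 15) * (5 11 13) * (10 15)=(5 11 13 10 15 6)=[0, 1, 2, 3, 4, 11, 5, 7, 8, 9, 15, 13, 12, 10, 14, 6]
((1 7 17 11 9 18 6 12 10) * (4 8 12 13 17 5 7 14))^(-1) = ((1 14 4 8 12 10)(5 7)(6 13 17 11 9 18))^(-1) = (1 10 12 8 4 14)(5 7)(6 18 9 11 17 13)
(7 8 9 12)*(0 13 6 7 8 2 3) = [13, 1, 3, 0, 4, 5, 7, 2, 9, 12, 10, 11, 8, 6] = (0 13 6 7 2 3)(8 9 12)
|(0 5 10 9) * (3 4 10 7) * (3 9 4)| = 4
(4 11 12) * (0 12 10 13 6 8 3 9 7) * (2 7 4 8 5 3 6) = (0 12 8 6 5 3 9 4 11 10 13 2 7) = [12, 1, 7, 9, 11, 3, 5, 0, 6, 4, 13, 10, 8, 2]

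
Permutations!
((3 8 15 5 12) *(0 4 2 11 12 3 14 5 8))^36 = ((0 4 2 11 12 14 5 3)(8 15))^36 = (15)(0 12)(2 5)(3 11)(4 14)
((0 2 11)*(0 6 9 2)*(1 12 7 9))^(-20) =((1 12 7 9 2 11 6))^(-20) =(1 12 7 9 2 11 6)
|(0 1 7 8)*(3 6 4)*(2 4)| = 4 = |(0 1 7 8)(2 4 3 6)|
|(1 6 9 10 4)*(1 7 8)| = |(1 6 9 10 4 7 8)| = 7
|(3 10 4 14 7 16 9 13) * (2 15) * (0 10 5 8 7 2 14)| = |(0 10 4)(2 15 14)(3 5 8 7 16 9 13)| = 21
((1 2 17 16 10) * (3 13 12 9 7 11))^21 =((1 2 17 16 10)(3 13 12 9 7 11))^21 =(1 2 17 16 10)(3 9)(7 13)(11 12)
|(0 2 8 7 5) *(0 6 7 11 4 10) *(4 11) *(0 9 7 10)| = 20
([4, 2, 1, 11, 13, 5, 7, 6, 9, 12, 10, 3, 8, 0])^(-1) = (0 13 4)(1 2)(3 11)(6 7)(8 12 9)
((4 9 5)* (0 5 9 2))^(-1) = (9)(0 2 4 5)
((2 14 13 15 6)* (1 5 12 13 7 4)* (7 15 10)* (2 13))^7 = (1 13 2 4 6 12 7 15 5 10 14)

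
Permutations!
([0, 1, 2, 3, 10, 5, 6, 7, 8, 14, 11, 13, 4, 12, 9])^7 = [0, 1, 2, 3, 11, 5, 6, 7, 8, 14, 13, 12, 10, 4, 9]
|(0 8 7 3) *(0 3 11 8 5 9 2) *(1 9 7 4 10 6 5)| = |(0 1 9 2)(4 10 6 5 7 11 8)| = 28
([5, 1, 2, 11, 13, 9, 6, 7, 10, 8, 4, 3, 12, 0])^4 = (0 10 5 4 9 13 8)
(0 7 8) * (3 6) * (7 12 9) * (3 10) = [12, 1, 2, 6, 4, 5, 10, 8, 0, 7, 3, 11, 9] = (0 12 9 7 8)(3 6 10)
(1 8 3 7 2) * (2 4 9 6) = (1 8 3 7 4 9 6 2) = [0, 8, 1, 7, 9, 5, 2, 4, 3, 6]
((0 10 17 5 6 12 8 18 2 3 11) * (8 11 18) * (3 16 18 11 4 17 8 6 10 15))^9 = ((0 15 3 11)(2 16 18)(4 17 5 10 8 6 12))^9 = (18)(0 15 3 11)(4 5 8 12 17 10 6)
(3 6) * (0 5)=(0 5)(3 6)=[5, 1, 2, 6, 4, 0, 3]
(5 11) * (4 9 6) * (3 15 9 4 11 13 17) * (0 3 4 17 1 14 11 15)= (0 3)(1 14 11 5 13)(4 17)(6 15 9)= [3, 14, 2, 0, 17, 13, 15, 7, 8, 6, 10, 5, 12, 1, 11, 9, 16, 4]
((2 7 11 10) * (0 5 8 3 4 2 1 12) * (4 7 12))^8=(0 4 11 8 12 1 7 5 2 10 3)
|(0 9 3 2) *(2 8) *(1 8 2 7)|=|(0 9 3 2)(1 8 7)|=12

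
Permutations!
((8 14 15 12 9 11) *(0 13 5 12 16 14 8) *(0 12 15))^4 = ((0 13 5 15 16 14)(9 11 12))^4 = (0 16 5)(9 11 12)(13 14 15)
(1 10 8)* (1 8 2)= (1 10 2)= [0, 10, 1, 3, 4, 5, 6, 7, 8, 9, 2]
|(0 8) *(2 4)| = 2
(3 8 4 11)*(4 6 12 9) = (3 8 6 12 9 4 11) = [0, 1, 2, 8, 11, 5, 12, 7, 6, 4, 10, 3, 9]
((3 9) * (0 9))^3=(9)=((0 9 3))^3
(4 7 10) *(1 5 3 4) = [0, 5, 2, 4, 7, 3, 6, 10, 8, 9, 1] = (1 5 3 4 7 10)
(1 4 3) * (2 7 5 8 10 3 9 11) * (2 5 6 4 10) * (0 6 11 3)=[6, 10, 7, 1, 9, 8, 4, 11, 2, 3, 0, 5]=(0 6 4 9 3 1 10)(2 7 11 5 8)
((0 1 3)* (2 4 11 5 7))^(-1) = ((0 1 3)(2 4 11 5 7))^(-1) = (0 3 1)(2 7 5 11 4)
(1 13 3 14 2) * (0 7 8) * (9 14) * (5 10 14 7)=(0 5 10 14 2 1 13 3 9 7 8)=[5, 13, 1, 9, 4, 10, 6, 8, 0, 7, 14, 11, 12, 3, 2]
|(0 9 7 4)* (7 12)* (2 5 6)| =|(0 9 12 7 4)(2 5 6)| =15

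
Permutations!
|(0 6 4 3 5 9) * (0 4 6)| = 4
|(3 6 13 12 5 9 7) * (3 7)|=|(3 6 13 12 5 9)|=6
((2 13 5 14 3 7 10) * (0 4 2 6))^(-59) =(0 4 2 13 5 14 3 7 10 6)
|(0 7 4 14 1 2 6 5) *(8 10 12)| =24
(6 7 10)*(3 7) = [0, 1, 2, 7, 4, 5, 3, 10, 8, 9, 6] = (3 7 10 6)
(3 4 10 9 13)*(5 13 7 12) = (3 4 10 9 7 12 5 13) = [0, 1, 2, 4, 10, 13, 6, 12, 8, 7, 9, 11, 5, 3]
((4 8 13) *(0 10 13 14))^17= (0 14 8 4 13 10)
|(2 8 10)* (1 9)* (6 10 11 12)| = |(1 9)(2 8 11 12 6 10)| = 6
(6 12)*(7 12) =(6 7 12) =[0, 1, 2, 3, 4, 5, 7, 12, 8, 9, 10, 11, 6]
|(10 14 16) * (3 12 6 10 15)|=7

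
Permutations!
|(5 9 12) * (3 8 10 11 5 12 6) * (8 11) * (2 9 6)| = 4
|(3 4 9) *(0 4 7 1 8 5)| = 8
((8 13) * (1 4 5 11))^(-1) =(1 11 5 4)(8 13)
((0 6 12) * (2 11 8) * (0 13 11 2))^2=(0 12 11)(6 13 8)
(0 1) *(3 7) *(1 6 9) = (0 6 9 1)(3 7) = [6, 0, 2, 7, 4, 5, 9, 3, 8, 1]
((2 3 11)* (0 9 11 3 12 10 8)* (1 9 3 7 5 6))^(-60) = ((0 3 7 5 6 1 9 11 2 12 10 8))^(-60) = (12)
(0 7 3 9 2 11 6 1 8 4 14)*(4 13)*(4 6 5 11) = (0 7 3 9 2 4 14)(1 8 13 6)(5 11) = [7, 8, 4, 9, 14, 11, 1, 3, 13, 2, 10, 5, 12, 6, 0]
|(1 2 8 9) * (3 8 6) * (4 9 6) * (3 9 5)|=8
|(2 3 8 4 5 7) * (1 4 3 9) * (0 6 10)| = 6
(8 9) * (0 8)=[8, 1, 2, 3, 4, 5, 6, 7, 9, 0]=(0 8 9)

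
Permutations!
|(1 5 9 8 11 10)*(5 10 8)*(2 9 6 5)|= 2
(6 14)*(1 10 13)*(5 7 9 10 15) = (1 15 5 7 9 10 13)(6 14) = [0, 15, 2, 3, 4, 7, 14, 9, 8, 10, 13, 11, 12, 1, 6, 5]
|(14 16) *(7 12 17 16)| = |(7 12 17 16 14)| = 5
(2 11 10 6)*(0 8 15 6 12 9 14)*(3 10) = (0 8 15 6 2 11 3 10 12 9 14) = [8, 1, 11, 10, 4, 5, 2, 7, 15, 14, 12, 3, 9, 13, 0, 6]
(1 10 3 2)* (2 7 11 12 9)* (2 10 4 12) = (1 4 12 9 10 3 7 11 2) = [0, 4, 1, 7, 12, 5, 6, 11, 8, 10, 3, 2, 9]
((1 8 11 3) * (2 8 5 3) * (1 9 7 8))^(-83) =(1 8 3 2 7 5 11 9)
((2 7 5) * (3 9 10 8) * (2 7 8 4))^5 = ((2 8 3 9 10 4)(5 7))^5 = (2 4 10 9 3 8)(5 7)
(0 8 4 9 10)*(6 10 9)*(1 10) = (0 8 4 6 1 10) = [8, 10, 2, 3, 6, 5, 1, 7, 4, 9, 0]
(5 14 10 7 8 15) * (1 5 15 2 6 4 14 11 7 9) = (15)(1 5 11 7 8 2 6 4 14 10 9) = [0, 5, 6, 3, 14, 11, 4, 8, 2, 1, 9, 7, 12, 13, 10, 15]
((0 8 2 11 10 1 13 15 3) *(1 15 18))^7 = (1 13 18)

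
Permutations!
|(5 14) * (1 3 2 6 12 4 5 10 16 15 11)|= 12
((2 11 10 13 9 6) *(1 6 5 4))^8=(1 4 5 9 13 10 11 2 6)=((1 6 2 11 10 13 9 5 4))^8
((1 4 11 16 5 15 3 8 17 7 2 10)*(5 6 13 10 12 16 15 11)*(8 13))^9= ((1 4 5 11 15 3 13 10)(2 12 16 6 8 17 7))^9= (1 4 5 11 15 3 13 10)(2 16 8 7 12 6 17)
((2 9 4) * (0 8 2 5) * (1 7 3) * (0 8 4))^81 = (0 8)(2 4)(5 9) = ((0 4 5 8 2 9)(1 7 3))^81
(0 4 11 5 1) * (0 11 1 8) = (0 4 1 11 5 8) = [4, 11, 2, 3, 1, 8, 6, 7, 0, 9, 10, 5]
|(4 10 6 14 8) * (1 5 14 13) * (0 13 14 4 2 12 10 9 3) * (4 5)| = 6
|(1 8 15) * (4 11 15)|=5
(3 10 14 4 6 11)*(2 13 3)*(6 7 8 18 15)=(2 13 3 10 14 4 7 8 18 15 6 11)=[0, 1, 13, 10, 7, 5, 11, 8, 18, 9, 14, 2, 12, 3, 4, 6, 16, 17, 15]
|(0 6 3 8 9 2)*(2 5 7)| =8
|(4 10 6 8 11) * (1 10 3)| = 7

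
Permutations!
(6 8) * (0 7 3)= (0 7 3)(6 8)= [7, 1, 2, 0, 4, 5, 8, 3, 6]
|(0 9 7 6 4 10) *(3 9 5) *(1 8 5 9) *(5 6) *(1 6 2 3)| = 11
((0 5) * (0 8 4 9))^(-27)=((0 5 8 4 9))^(-27)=(0 4 5 9 8)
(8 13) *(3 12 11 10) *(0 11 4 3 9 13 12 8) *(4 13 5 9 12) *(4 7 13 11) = (0 4 3 8 7 13)(5 9)(10 12 11) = [4, 1, 2, 8, 3, 9, 6, 13, 7, 5, 12, 10, 11, 0]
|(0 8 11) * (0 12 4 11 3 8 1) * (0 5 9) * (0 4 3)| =|(0 1 5 9 4 11 12 3 8)| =9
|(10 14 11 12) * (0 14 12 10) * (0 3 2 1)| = 8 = |(0 14 11 10 12 3 2 1)|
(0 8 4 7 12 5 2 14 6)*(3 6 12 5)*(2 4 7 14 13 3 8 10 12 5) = (0 10 12 8 7 2 13 3 6)(4 14 5) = [10, 1, 13, 6, 14, 4, 0, 2, 7, 9, 12, 11, 8, 3, 5]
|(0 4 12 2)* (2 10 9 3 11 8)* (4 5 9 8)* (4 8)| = |(0 5 9 3 11 8 2)(4 12 10)| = 21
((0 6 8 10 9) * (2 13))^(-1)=((0 6 8 10 9)(2 13))^(-1)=(0 9 10 8 6)(2 13)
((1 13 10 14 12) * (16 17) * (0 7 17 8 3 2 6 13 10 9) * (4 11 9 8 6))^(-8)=(0 6 2)(3 9 16)(4 7 13)(8 11 17)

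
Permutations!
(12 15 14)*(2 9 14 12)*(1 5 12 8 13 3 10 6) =(1 5 12 15 8 13 3 10 6)(2 9 14) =[0, 5, 9, 10, 4, 12, 1, 7, 13, 14, 6, 11, 15, 3, 2, 8]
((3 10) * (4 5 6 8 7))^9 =(3 10)(4 7 8 6 5) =((3 10)(4 5 6 8 7))^9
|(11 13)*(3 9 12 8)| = 4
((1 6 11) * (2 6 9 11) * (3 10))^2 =(1 11 9)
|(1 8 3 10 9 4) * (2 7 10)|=|(1 8 3 2 7 10 9 4)|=8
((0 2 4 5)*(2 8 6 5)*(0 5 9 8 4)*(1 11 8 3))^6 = (11)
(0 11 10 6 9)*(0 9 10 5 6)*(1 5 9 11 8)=(0 8 1 5 6 10)(9 11)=[8, 5, 2, 3, 4, 6, 10, 7, 1, 11, 0, 9]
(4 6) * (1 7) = (1 7)(4 6) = [0, 7, 2, 3, 6, 5, 4, 1]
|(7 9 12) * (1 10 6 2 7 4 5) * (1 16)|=|(1 10 6 2 7 9 12 4 5 16)|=10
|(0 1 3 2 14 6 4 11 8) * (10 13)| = |(0 1 3 2 14 6 4 11 8)(10 13)| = 18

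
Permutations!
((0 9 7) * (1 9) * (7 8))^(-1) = (0 7 8 9 1)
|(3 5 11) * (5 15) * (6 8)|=|(3 15 5 11)(6 8)|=4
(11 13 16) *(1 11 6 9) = (1 11 13 16 6 9) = [0, 11, 2, 3, 4, 5, 9, 7, 8, 1, 10, 13, 12, 16, 14, 15, 6]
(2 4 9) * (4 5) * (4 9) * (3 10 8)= (2 5 9)(3 10 8)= [0, 1, 5, 10, 4, 9, 6, 7, 3, 2, 8]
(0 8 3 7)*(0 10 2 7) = (0 8 3)(2 7 10) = [8, 1, 7, 0, 4, 5, 6, 10, 3, 9, 2]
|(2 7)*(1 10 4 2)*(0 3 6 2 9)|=9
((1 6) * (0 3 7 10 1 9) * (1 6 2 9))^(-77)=(0 10 2 3 6 9 7 1)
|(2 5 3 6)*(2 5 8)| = 6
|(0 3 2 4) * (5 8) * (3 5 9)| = 7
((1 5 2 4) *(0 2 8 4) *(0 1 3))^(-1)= ((0 2 1 5 8 4 3))^(-1)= (0 3 4 8 5 1 2)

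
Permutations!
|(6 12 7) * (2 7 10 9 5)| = 7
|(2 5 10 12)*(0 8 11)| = 12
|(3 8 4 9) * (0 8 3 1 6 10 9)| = |(0 8 4)(1 6 10 9)| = 12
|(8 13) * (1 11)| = |(1 11)(8 13)| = 2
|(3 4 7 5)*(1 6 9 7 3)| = |(1 6 9 7 5)(3 4)| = 10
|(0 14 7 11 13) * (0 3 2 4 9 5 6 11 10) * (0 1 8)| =|(0 14 7 10 1 8)(2 4 9 5 6 11 13 3)| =24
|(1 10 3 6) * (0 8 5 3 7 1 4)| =|(0 8 5 3 6 4)(1 10 7)| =6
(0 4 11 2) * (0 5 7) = (0 4 11 2 5 7) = [4, 1, 5, 3, 11, 7, 6, 0, 8, 9, 10, 2]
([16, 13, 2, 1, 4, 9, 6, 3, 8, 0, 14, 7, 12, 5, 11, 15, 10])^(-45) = [9, 3, 2, 7, 4, 13, 6, 11, 8, 5, 16, 14, 12, 1, 10, 15, 0]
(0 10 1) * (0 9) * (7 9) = [10, 7, 2, 3, 4, 5, 6, 9, 8, 0, 1] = (0 10 1 7 9)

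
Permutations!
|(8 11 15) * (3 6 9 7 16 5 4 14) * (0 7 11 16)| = 10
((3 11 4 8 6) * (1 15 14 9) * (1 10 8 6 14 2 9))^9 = (1 2 10 14 15 9 8)(3 11 4 6)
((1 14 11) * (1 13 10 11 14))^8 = (14)(10 13 11)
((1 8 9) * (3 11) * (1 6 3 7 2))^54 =(1 7 3 9)(2 11 6 8)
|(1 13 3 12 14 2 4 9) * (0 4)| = 9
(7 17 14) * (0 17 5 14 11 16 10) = (0 17 11 16 10)(5 14 7) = [17, 1, 2, 3, 4, 14, 6, 5, 8, 9, 0, 16, 12, 13, 7, 15, 10, 11]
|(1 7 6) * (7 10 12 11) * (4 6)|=|(1 10 12 11 7 4 6)|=7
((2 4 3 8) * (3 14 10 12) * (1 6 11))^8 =((1 6 11)(2 4 14 10 12 3 8))^8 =(1 11 6)(2 4 14 10 12 3 8)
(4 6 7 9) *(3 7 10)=(3 7 9 4 6 10)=[0, 1, 2, 7, 6, 5, 10, 9, 8, 4, 3]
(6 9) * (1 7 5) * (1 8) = (1 7 5 8)(6 9) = [0, 7, 2, 3, 4, 8, 9, 5, 1, 6]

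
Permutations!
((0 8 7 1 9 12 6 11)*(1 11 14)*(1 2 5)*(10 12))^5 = ((0 8 7 11)(1 9 10 12 6 14 2 5))^5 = (0 8 7 11)(1 14 10 5 6 9 2 12)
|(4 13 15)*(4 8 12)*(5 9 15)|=|(4 13 5 9 15 8 12)|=7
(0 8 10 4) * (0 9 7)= (0 8 10 4 9 7)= [8, 1, 2, 3, 9, 5, 6, 0, 10, 7, 4]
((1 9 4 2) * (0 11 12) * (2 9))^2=(0 12 11)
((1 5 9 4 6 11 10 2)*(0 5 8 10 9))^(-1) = (0 5)(1 2 10 8)(4 9 11 6)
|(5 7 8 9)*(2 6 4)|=|(2 6 4)(5 7 8 9)|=12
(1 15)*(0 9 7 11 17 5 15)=(0 9 7 11 17 5 15 1)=[9, 0, 2, 3, 4, 15, 6, 11, 8, 7, 10, 17, 12, 13, 14, 1, 16, 5]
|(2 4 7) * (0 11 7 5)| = 6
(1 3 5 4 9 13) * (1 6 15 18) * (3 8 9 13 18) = (1 8 9 18)(3 5 4 13 6 15) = [0, 8, 2, 5, 13, 4, 15, 7, 9, 18, 10, 11, 12, 6, 14, 3, 16, 17, 1]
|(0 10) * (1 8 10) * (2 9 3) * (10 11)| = |(0 1 8 11 10)(2 9 3)| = 15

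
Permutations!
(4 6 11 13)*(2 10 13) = (2 10 13 4 6 11) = [0, 1, 10, 3, 6, 5, 11, 7, 8, 9, 13, 2, 12, 4]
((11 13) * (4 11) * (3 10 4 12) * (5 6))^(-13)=((3 10 4 11 13 12)(5 6))^(-13)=(3 12 13 11 4 10)(5 6)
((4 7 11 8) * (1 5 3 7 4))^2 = (1 3 11)(5 7 8)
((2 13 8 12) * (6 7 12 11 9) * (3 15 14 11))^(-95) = ((2 13 8 3 15 14 11 9 6 7 12))^(-95) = (2 15 6 13 14 7 8 11 12 3 9)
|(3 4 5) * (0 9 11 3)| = |(0 9 11 3 4 5)| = 6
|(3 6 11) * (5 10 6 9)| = |(3 9 5 10 6 11)| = 6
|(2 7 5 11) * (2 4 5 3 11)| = |(2 7 3 11 4 5)| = 6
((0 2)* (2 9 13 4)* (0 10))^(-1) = ((0 9 13 4 2 10))^(-1) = (0 10 2 4 13 9)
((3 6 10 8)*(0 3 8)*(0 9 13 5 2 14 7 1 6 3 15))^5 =((0 15)(1 6 10 9 13 5 2 14 7))^5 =(0 15)(1 5 6 2 10 14 9 7 13)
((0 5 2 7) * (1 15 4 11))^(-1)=(0 7 2 5)(1 11 4 15)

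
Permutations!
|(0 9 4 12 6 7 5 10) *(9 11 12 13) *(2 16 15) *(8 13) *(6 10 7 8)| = |(0 11 12 10)(2 16 15)(4 6 8 13 9)(5 7)| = 60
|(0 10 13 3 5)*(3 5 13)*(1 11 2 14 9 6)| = 30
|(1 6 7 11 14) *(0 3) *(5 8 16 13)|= |(0 3)(1 6 7 11 14)(5 8 16 13)|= 20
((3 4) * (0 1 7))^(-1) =(0 7 1)(3 4)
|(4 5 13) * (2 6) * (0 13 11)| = 10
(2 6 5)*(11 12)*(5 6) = [0, 1, 5, 3, 4, 2, 6, 7, 8, 9, 10, 12, 11] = (2 5)(11 12)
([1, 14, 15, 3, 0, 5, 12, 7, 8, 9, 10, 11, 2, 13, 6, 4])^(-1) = [4, 0, 12, 3, 15, 5, 14, 7, 8, 9, 10, 11, 6, 13, 1, 2]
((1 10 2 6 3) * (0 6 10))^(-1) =((0 6 3 1)(2 10))^(-1) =(0 1 3 6)(2 10)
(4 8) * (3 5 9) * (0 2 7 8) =[2, 1, 7, 5, 0, 9, 6, 8, 4, 3] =(0 2 7 8 4)(3 5 9)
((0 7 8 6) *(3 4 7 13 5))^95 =((0 13 5 3 4 7 8 6))^95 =(0 6 8 7 4 3 5 13)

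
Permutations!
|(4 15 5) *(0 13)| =|(0 13)(4 15 5)| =6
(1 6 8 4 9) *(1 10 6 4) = (1 4 9 10 6 8) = [0, 4, 2, 3, 9, 5, 8, 7, 1, 10, 6]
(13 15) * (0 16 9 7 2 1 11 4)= (0 16 9 7 2 1 11 4)(13 15)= [16, 11, 1, 3, 0, 5, 6, 2, 8, 7, 10, 4, 12, 15, 14, 13, 9]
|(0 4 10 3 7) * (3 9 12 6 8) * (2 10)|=|(0 4 2 10 9 12 6 8 3 7)|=10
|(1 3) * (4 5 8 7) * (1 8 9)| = 7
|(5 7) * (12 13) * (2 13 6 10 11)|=|(2 13 12 6 10 11)(5 7)|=6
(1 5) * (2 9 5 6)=(1 6 2 9 5)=[0, 6, 9, 3, 4, 1, 2, 7, 8, 5]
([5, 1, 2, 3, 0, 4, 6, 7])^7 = [5, 1, 2, 3, 0, 4, 6, 7]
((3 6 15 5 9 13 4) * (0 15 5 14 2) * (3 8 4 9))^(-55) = ((0 15 14 2)(3 6 5)(4 8)(9 13))^(-55) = (0 15 14 2)(3 5 6)(4 8)(9 13)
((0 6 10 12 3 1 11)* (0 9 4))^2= ((0 6 10 12 3 1 11 9 4))^2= (0 10 3 11 4 6 12 1 9)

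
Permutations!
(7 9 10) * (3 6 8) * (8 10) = (3 6 10 7 9 8) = [0, 1, 2, 6, 4, 5, 10, 9, 3, 8, 7]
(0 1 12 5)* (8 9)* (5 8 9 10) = (0 1 12 8 10 5) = [1, 12, 2, 3, 4, 0, 6, 7, 10, 9, 5, 11, 8]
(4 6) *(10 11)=(4 6)(10 11)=[0, 1, 2, 3, 6, 5, 4, 7, 8, 9, 11, 10]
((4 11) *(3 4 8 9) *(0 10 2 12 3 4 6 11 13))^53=(0 4 8 6 12 10 13 9 11 3 2)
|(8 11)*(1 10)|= 2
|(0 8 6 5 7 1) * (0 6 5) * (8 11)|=|(0 11 8 5 7 1 6)|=7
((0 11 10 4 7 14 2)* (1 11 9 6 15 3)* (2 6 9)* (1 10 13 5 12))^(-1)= (0 2)(1 12 5 13 11)(3 15 6 14 7 4 10)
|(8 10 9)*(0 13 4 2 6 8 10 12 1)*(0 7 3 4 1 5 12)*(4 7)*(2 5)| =18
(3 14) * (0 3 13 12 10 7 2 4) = (0 3 14 13 12 10 7 2 4) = [3, 1, 4, 14, 0, 5, 6, 2, 8, 9, 7, 11, 10, 12, 13]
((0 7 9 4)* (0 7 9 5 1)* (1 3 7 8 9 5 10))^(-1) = (0 1 10 7 3 5)(4 9 8)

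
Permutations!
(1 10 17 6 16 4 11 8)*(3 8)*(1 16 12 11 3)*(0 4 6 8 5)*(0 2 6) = (0 4 3 5 2 6 12 11 1 10 17 8 16) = [4, 10, 6, 5, 3, 2, 12, 7, 16, 9, 17, 1, 11, 13, 14, 15, 0, 8]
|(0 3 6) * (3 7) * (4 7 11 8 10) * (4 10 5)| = |(0 11 8 5 4 7 3 6)| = 8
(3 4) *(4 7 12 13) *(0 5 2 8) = (0 5 2 8)(3 7 12 13 4) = [5, 1, 8, 7, 3, 2, 6, 12, 0, 9, 10, 11, 13, 4]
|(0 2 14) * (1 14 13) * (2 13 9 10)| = 12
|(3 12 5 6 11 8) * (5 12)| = |(12)(3 5 6 11 8)| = 5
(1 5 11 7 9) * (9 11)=(1 5 9)(7 11)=[0, 5, 2, 3, 4, 9, 6, 11, 8, 1, 10, 7]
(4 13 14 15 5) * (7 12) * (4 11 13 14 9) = [0, 1, 2, 3, 14, 11, 6, 12, 8, 4, 10, 13, 7, 9, 15, 5] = (4 14 15 5 11 13 9)(7 12)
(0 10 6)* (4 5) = (0 10 6)(4 5) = [10, 1, 2, 3, 5, 4, 0, 7, 8, 9, 6]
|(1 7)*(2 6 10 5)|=|(1 7)(2 6 10 5)|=4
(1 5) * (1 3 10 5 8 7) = (1 8 7)(3 10 5) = [0, 8, 2, 10, 4, 3, 6, 1, 7, 9, 5]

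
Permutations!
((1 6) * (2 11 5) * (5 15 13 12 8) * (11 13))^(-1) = ((1 6)(2 13 12 8 5)(11 15))^(-1) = (1 6)(2 5 8 12 13)(11 15)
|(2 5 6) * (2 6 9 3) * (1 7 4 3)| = 7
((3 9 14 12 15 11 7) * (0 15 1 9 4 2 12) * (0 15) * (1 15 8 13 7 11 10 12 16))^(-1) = ((1 9 14 8 13 7 3 4 2 16)(10 12 15))^(-1) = (1 16 2 4 3 7 13 8 14 9)(10 15 12)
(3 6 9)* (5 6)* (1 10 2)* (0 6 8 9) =(0 6)(1 10 2)(3 5 8 9) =[6, 10, 1, 5, 4, 8, 0, 7, 9, 3, 2]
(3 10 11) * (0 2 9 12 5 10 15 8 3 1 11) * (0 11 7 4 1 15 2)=[0, 7, 9, 2, 1, 10, 6, 4, 3, 12, 11, 15, 5, 13, 14, 8]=(1 7 4)(2 9 12 5 10 11 15 8 3)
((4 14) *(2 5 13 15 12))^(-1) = (2 12 15 13 5)(4 14)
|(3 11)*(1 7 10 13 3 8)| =7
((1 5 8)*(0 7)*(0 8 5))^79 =(0 1 8 7) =((0 7 8 1))^79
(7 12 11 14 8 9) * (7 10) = (7 12 11 14 8 9 10) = [0, 1, 2, 3, 4, 5, 6, 12, 9, 10, 7, 14, 11, 13, 8]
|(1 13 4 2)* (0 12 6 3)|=|(0 12 6 3)(1 13 4 2)|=4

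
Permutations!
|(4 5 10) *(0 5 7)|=5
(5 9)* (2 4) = (2 4)(5 9) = [0, 1, 4, 3, 2, 9, 6, 7, 8, 5]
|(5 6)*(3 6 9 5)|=|(3 6)(5 9)|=2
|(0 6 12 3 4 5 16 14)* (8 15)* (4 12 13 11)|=8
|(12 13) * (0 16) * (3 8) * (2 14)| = |(0 16)(2 14)(3 8)(12 13)| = 2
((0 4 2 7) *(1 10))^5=((0 4 2 7)(1 10))^5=(0 4 2 7)(1 10)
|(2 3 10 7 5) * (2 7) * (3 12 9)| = 10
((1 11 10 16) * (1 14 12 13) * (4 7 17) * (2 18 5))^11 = ((1 11 10 16 14 12 13)(2 18 5)(4 7 17))^11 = (1 14 11 12 10 13 16)(2 5 18)(4 17 7)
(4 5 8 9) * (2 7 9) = (2 7 9 4 5 8) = [0, 1, 7, 3, 5, 8, 6, 9, 2, 4]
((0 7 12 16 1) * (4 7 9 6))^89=(0 9 6 4 7 12 16 1)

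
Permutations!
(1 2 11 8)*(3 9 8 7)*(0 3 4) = (0 3 9 8 1 2 11 7 4) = [3, 2, 11, 9, 0, 5, 6, 4, 1, 8, 10, 7]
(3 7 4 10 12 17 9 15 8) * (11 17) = (3 7 4 10 12 11 17 9 15 8) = [0, 1, 2, 7, 10, 5, 6, 4, 3, 15, 12, 17, 11, 13, 14, 8, 16, 9]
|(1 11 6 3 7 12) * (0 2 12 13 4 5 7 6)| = 20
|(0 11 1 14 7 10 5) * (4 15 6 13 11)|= 11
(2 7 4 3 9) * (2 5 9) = (2 7 4 3)(5 9) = [0, 1, 7, 2, 3, 9, 6, 4, 8, 5]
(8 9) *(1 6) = [0, 6, 2, 3, 4, 5, 1, 7, 9, 8] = (1 6)(8 9)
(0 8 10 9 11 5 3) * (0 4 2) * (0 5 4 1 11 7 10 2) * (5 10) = (0 8 2 10 9 7 5 3 1 11 4) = [8, 11, 10, 1, 0, 3, 6, 5, 2, 7, 9, 4]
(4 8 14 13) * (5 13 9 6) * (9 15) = (4 8 14 15 9 6 5 13) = [0, 1, 2, 3, 8, 13, 5, 7, 14, 6, 10, 11, 12, 4, 15, 9]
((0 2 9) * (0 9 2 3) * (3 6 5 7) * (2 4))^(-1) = ((9)(0 6 5 7 3)(2 4))^(-1) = (9)(0 3 7 5 6)(2 4)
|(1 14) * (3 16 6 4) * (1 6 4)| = |(1 14 6)(3 16 4)| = 3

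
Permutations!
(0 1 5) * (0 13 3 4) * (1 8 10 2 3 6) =(0 8 10 2 3 4)(1 5 13 6) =[8, 5, 3, 4, 0, 13, 1, 7, 10, 9, 2, 11, 12, 6]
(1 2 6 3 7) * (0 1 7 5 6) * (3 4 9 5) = (0 1 2)(4 9 5 6) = [1, 2, 0, 3, 9, 6, 4, 7, 8, 5]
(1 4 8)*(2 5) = (1 4 8)(2 5) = [0, 4, 5, 3, 8, 2, 6, 7, 1]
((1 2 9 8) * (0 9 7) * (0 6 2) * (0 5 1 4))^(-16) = (9)(2 6 7)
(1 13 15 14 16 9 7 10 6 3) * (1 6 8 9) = (1 13 15 14 16)(3 6)(7 10 8 9) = [0, 13, 2, 6, 4, 5, 3, 10, 9, 7, 8, 11, 12, 15, 16, 14, 1]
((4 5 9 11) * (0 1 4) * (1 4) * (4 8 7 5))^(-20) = (0 9 7)(5 8 11)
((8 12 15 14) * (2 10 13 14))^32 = ((2 10 13 14 8 12 15))^32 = (2 8 10 12 13 15 14)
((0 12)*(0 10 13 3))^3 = ((0 12 10 13 3))^3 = (0 13 12 3 10)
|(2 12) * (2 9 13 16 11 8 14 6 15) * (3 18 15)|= 12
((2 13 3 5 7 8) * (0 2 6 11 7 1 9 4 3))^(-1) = (0 13 2)(1 5 3 4 9)(6 8 7 11)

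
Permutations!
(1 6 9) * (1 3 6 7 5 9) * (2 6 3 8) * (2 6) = [0, 7, 2, 3, 4, 9, 1, 5, 6, 8] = (1 7 5 9 8 6)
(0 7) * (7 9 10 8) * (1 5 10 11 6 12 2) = [9, 5, 1, 3, 4, 10, 12, 0, 7, 11, 8, 6, 2] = (0 9 11 6 12 2 1 5 10 8 7)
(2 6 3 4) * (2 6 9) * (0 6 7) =(0 6 3 4 7)(2 9) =[6, 1, 9, 4, 7, 5, 3, 0, 8, 2]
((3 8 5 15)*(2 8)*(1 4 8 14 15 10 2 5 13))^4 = ((1 4 8 13)(2 14 15 3 5 10))^4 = (2 5 15)(3 14 10)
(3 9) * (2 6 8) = (2 6 8)(3 9) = [0, 1, 6, 9, 4, 5, 8, 7, 2, 3]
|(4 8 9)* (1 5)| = 6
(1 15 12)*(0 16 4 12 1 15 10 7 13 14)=[16, 10, 2, 3, 12, 5, 6, 13, 8, 9, 7, 11, 15, 14, 0, 1, 4]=(0 16 4 12 15 1 10 7 13 14)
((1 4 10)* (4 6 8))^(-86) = (1 10 4 8 6)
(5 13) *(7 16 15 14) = (5 13)(7 16 15 14) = [0, 1, 2, 3, 4, 13, 6, 16, 8, 9, 10, 11, 12, 5, 7, 14, 15]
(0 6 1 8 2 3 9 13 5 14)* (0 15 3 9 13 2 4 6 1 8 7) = (0 1 7)(2 9)(3 13 5 14 15)(4 6 8) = [1, 7, 9, 13, 6, 14, 8, 0, 4, 2, 10, 11, 12, 5, 15, 3]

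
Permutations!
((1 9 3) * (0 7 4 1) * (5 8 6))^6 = (9)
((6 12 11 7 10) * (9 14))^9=(6 10 7 11 12)(9 14)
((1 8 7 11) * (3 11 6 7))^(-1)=(1 11 3 8)(6 7)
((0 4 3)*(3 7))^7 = (0 3 7 4)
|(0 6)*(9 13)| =2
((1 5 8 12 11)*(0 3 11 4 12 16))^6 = (0 16 8 5 1 11 3)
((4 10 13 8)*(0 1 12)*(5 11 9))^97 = ((0 1 12)(4 10 13 8)(5 11 9))^97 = (0 1 12)(4 10 13 8)(5 11 9)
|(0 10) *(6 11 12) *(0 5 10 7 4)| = 6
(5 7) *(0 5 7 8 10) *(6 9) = (0 5 8 10)(6 9) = [5, 1, 2, 3, 4, 8, 9, 7, 10, 6, 0]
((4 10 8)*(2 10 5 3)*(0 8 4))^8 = ((0 8)(2 10 4 5 3))^8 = (2 5 10 3 4)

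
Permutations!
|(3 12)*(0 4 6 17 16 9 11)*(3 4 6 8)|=12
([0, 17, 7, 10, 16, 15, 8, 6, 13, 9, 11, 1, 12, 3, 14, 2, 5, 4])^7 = [0, 7, 11, 5, 8, 3, 17, 1, 4, 9, 15, 2, 12, 16, 14, 10, 13, 6]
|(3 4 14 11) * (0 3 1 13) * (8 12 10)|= 21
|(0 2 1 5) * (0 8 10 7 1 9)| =15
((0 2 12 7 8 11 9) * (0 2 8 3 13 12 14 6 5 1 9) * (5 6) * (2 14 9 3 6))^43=(0 8 11)(1 12 2 5 13 6 14 3 7 9)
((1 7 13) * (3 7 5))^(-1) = (1 13 7 3 5)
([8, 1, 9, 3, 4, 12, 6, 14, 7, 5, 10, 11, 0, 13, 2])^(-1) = [12, 1, 14, 3, 4, 9, 6, 8, 0, 2, 10, 11, 5, 13, 7]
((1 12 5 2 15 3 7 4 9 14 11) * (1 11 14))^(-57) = (1 7 2)(3 5 9)(4 15 12)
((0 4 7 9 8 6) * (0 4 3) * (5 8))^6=((0 3)(4 7 9 5 8 6))^6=(9)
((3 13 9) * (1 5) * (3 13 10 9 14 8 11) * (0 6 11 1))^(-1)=(0 5 1 8 14 13 9 10 3 11 6)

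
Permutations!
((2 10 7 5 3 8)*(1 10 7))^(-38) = ((1 10)(2 7 5 3 8))^(-38) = (10)(2 5 8 7 3)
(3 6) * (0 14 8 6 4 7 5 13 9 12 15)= (0 14 8 6 3 4 7 5 13 9 12 15)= [14, 1, 2, 4, 7, 13, 3, 5, 6, 12, 10, 11, 15, 9, 8, 0]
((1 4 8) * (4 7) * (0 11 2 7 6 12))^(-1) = ((0 11 2 7 4 8 1 6 12))^(-1) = (0 12 6 1 8 4 7 2 11)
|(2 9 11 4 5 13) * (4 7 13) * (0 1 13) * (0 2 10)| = 4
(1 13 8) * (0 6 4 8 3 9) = [6, 13, 2, 9, 8, 5, 4, 7, 1, 0, 10, 11, 12, 3] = (0 6 4 8 1 13 3 9)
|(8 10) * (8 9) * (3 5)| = |(3 5)(8 10 9)| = 6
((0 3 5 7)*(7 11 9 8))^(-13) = ((0 3 5 11 9 8 7))^(-13) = (0 3 5 11 9 8 7)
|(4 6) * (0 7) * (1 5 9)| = 6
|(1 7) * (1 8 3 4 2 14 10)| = 8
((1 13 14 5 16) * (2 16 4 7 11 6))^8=(1 2 11 4 14)(5 13 16 6 7)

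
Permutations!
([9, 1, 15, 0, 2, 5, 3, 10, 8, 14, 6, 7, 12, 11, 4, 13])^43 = [11, 1, 3, 13, 6, 5, 15, 4, 8, 7, 2, 14, 12, 9, 10, 0]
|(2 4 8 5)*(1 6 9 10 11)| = |(1 6 9 10 11)(2 4 8 5)| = 20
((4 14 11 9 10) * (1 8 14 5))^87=((1 8 14 11 9 10 4 5))^87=(1 5 4 10 9 11 14 8)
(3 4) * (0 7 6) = (0 7 6)(3 4) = [7, 1, 2, 4, 3, 5, 0, 6]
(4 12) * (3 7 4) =(3 7 4 12) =[0, 1, 2, 7, 12, 5, 6, 4, 8, 9, 10, 11, 3]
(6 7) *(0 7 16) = (0 7 6 16) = [7, 1, 2, 3, 4, 5, 16, 6, 8, 9, 10, 11, 12, 13, 14, 15, 0]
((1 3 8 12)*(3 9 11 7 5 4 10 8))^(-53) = ((1 9 11 7 5 4 10 8 12))^(-53) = (1 9 11 7 5 4 10 8 12)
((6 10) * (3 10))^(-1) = (3 6 10)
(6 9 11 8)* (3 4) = (3 4)(6 9 11 8) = [0, 1, 2, 4, 3, 5, 9, 7, 6, 11, 10, 8]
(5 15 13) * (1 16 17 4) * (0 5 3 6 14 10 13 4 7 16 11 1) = (0 5 15 4)(1 11)(3 6 14 10 13)(7 16 17) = [5, 11, 2, 6, 0, 15, 14, 16, 8, 9, 13, 1, 12, 3, 10, 4, 17, 7]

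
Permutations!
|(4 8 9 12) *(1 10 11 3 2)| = 20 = |(1 10 11 3 2)(4 8 9 12)|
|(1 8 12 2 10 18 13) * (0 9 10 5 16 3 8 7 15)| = 24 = |(0 9 10 18 13 1 7 15)(2 5 16 3 8 12)|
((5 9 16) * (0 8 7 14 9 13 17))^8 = (0 17 13 5 16 9 14 7 8)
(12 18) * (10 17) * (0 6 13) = (0 6 13)(10 17)(12 18) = [6, 1, 2, 3, 4, 5, 13, 7, 8, 9, 17, 11, 18, 0, 14, 15, 16, 10, 12]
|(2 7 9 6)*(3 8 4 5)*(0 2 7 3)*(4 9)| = 9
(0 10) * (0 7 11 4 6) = (0 10 7 11 4 6) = [10, 1, 2, 3, 6, 5, 0, 11, 8, 9, 7, 4]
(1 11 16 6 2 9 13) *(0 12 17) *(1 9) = [12, 11, 1, 3, 4, 5, 2, 7, 8, 13, 10, 16, 17, 9, 14, 15, 6, 0] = (0 12 17)(1 11 16 6 2)(9 13)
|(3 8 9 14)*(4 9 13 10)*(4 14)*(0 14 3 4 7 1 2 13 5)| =12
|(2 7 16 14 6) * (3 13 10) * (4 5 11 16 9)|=9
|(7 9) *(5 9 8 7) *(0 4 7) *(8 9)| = 6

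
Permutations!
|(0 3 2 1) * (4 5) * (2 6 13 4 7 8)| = |(0 3 6 13 4 5 7 8 2 1)| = 10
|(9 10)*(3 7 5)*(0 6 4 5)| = 6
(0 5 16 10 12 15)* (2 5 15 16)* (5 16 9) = [15, 1, 16, 3, 4, 2, 6, 7, 8, 5, 12, 11, 9, 13, 14, 0, 10] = (0 15)(2 16 10 12 9 5)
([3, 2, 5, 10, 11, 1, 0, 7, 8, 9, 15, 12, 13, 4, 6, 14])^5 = [6, 5, 1, 0, 11, 2, 14, 7, 8, 9, 3, 12, 13, 4, 15, 10]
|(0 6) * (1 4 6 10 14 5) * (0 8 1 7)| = 20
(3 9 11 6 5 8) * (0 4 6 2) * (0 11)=(0 4 6 5 8 3 9)(2 11)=[4, 1, 11, 9, 6, 8, 5, 7, 3, 0, 10, 2]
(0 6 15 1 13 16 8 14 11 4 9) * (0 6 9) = [9, 13, 2, 3, 0, 5, 15, 7, 14, 6, 10, 4, 12, 16, 11, 1, 8] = (0 9 6 15 1 13 16 8 14 11 4)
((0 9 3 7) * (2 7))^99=(0 7 2 3 9)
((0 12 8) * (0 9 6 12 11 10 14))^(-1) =((0 11 10 14)(6 12 8 9))^(-1) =(0 14 10 11)(6 9 8 12)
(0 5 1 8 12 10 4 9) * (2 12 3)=(0 5 1 8 3 2 12 10 4 9)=[5, 8, 12, 2, 9, 1, 6, 7, 3, 0, 4, 11, 10]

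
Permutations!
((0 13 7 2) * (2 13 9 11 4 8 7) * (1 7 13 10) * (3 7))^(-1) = ((0 9 11 4 8 13 2)(1 3 7 10))^(-1) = (0 2 13 8 4 11 9)(1 10 7 3)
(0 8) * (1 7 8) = (0 1 7 8) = [1, 7, 2, 3, 4, 5, 6, 8, 0]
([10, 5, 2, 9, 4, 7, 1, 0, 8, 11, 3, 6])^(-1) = (0 7 5 1 6 11 9 3 10)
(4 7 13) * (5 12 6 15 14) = [0, 1, 2, 3, 7, 12, 15, 13, 8, 9, 10, 11, 6, 4, 5, 14] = (4 7 13)(5 12 6 15 14)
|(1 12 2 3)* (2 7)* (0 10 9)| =15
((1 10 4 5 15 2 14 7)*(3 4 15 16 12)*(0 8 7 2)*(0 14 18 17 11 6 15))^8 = (0 1 8 10 7)(2 18 17 11 6 15 14)(3 16 4 12 5)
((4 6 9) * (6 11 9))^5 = (4 9 11)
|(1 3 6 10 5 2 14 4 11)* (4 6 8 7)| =|(1 3 8 7 4 11)(2 14 6 10 5)| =30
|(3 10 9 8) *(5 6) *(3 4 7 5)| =8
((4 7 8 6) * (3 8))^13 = ((3 8 6 4 7))^13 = (3 4 8 7 6)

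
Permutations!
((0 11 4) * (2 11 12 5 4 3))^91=((0 12 5 4)(2 11 3))^91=(0 4 5 12)(2 11 3)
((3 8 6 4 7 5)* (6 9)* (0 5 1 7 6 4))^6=(0 6 4 9 8 3 5)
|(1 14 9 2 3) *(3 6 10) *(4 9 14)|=7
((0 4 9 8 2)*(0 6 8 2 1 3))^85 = ((0 4 9 2 6 8 1 3))^85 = (0 8 9 3 6 4 1 2)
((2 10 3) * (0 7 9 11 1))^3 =((0 7 9 11 1)(2 10 3))^3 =(0 11 7 1 9)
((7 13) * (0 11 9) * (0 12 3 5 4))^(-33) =((0 11 9 12 3 5 4)(7 13))^(-33) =(0 9 3 4 11 12 5)(7 13)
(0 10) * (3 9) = (0 10)(3 9) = [10, 1, 2, 9, 4, 5, 6, 7, 8, 3, 0]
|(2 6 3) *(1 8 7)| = |(1 8 7)(2 6 3)| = 3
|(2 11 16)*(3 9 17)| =3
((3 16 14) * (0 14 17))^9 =(0 17 16 3 14)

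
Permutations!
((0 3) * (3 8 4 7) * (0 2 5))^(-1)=(0 5 2 3 7 4 8)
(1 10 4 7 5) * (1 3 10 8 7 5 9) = [0, 8, 2, 10, 5, 3, 6, 9, 7, 1, 4] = (1 8 7 9)(3 10 4 5)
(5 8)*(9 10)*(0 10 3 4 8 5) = [10, 1, 2, 4, 8, 5, 6, 7, 0, 3, 9] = (0 10 9 3 4 8)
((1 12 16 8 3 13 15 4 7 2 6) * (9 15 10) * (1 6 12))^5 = (2 13 7 3 4 8 15 16 9 12 10)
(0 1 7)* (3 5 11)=(0 1 7)(3 5 11)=[1, 7, 2, 5, 4, 11, 6, 0, 8, 9, 10, 3]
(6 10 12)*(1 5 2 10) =(1 5 2 10 12 6) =[0, 5, 10, 3, 4, 2, 1, 7, 8, 9, 12, 11, 6]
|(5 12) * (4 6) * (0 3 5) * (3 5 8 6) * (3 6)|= 6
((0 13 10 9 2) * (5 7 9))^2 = ((0 13 10 5 7 9 2))^2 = (0 10 7 2 13 5 9)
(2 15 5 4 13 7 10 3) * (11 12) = (2 15 5 4 13 7 10 3)(11 12) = [0, 1, 15, 2, 13, 4, 6, 10, 8, 9, 3, 12, 11, 7, 14, 5]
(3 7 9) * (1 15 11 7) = [0, 15, 2, 1, 4, 5, 6, 9, 8, 3, 10, 7, 12, 13, 14, 11] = (1 15 11 7 9 3)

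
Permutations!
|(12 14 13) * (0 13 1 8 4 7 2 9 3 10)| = 12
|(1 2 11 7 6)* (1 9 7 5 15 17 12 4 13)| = 9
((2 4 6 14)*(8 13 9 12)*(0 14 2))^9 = (0 14)(8 13 9 12)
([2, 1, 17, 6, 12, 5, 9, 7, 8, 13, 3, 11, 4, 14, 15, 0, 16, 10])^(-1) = [15, 1, 0, 10, 12, 5, 3, 7, 8, 6, 17, 11, 4, 9, 13, 14, 16, 2]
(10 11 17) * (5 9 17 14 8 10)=(5 9 17)(8 10 11 14)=[0, 1, 2, 3, 4, 9, 6, 7, 10, 17, 11, 14, 12, 13, 8, 15, 16, 5]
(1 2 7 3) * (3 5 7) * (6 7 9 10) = (1 2 3)(5 9 10 6 7) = [0, 2, 3, 1, 4, 9, 7, 5, 8, 10, 6]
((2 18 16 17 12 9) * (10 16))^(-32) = (2 16 9 10 12 18 17)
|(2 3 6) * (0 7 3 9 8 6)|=12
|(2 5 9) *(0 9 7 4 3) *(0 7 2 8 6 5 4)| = |(0 9 8 6 5 2 4 3 7)| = 9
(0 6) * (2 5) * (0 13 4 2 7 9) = (0 6 13 4 2 5 7 9) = [6, 1, 5, 3, 2, 7, 13, 9, 8, 0, 10, 11, 12, 4]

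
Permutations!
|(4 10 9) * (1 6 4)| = |(1 6 4 10 9)| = 5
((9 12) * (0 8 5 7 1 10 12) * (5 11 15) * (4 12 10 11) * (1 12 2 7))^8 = ((0 8 4 2 7 12 9)(1 11 15 5))^8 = (15)(0 8 4 2 7 12 9)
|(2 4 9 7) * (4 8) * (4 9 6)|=4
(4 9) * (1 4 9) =(9)(1 4) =[0, 4, 2, 3, 1, 5, 6, 7, 8, 9]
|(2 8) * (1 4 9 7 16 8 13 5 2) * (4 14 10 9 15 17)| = |(1 14 10 9 7 16 8)(2 13 5)(4 15 17)| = 21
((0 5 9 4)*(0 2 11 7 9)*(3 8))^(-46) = ((0 5)(2 11 7 9 4)(3 8))^(-46) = (2 4 9 7 11)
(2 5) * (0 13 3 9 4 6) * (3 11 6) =(0 13 11 6)(2 5)(3 9 4) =[13, 1, 5, 9, 3, 2, 0, 7, 8, 4, 10, 6, 12, 11]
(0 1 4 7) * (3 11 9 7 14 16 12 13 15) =[1, 4, 2, 11, 14, 5, 6, 0, 8, 7, 10, 9, 13, 15, 16, 3, 12] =(0 1 4 14 16 12 13 15 3 11 9 7)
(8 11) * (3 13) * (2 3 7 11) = (2 3 13 7 11 8) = [0, 1, 3, 13, 4, 5, 6, 11, 2, 9, 10, 8, 12, 7]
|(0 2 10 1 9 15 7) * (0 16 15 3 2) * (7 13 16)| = |(1 9 3 2 10)(13 16 15)| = 15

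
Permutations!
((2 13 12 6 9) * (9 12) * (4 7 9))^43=(2 7 13 9 4)(6 12)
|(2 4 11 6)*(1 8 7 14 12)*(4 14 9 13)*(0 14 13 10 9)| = |(0 14 12 1 8 7)(2 13 4 11 6)(9 10)| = 30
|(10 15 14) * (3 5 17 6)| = 12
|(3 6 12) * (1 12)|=4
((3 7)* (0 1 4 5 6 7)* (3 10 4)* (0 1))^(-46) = ((1 3)(4 5 6 7 10))^(-46) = (4 10 7 6 5)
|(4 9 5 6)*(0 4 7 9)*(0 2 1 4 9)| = 15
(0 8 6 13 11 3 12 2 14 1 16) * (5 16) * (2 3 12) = (0 8 6 13 11 12 3 2 14 1 5 16) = [8, 5, 14, 2, 4, 16, 13, 7, 6, 9, 10, 12, 3, 11, 1, 15, 0]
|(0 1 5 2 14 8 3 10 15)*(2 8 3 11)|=10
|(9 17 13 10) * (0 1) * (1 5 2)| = 4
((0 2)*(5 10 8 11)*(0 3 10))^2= (0 3 8 5 2 10 11)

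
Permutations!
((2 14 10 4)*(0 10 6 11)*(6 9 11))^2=(0 4 14 11 10 2 9)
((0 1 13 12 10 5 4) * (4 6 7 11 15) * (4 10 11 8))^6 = (0 10)(1 5)(4 15)(6 13)(7 12)(8 11)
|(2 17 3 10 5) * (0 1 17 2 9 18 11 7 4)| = 11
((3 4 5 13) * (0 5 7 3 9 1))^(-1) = ((0 5 13 9 1)(3 4 7))^(-1) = (0 1 9 13 5)(3 7 4)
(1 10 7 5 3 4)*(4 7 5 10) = [0, 4, 2, 7, 1, 3, 6, 10, 8, 9, 5] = (1 4)(3 7 10 5)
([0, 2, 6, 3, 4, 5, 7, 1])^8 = (7)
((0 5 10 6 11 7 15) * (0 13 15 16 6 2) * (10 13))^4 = (16)(0 10 13)(2 15 5)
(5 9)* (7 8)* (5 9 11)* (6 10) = [0, 1, 2, 3, 4, 11, 10, 8, 7, 9, 6, 5] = (5 11)(6 10)(7 8)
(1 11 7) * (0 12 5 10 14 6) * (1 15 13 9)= (0 12 5 10 14 6)(1 11 7 15 13 9)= [12, 11, 2, 3, 4, 10, 0, 15, 8, 1, 14, 7, 5, 9, 6, 13]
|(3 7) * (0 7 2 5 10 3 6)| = |(0 7 6)(2 5 10 3)| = 12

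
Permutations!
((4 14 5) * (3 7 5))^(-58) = (3 5 14 7 4)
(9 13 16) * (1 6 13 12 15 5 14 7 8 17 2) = (1 6 13 16 9 12 15 5 14 7 8 17 2) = [0, 6, 1, 3, 4, 14, 13, 8, 17, 12, 10, 11, 15, 16, 7, 5, 9, 2]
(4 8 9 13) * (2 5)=(2 5)(4 8 9 13)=[0, 1, 5, 3, 8, 2, 6, 7, 9, 13, 10, 11, 12, 4]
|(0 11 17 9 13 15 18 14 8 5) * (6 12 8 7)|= 13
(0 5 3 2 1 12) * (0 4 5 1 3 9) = (0 1 12 4 5 9)(2 3) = [1, 12, 3, 2, 5, 9, 6, 7, 8, 0, 10, 11, 4]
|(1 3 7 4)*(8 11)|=4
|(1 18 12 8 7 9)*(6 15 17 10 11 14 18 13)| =|(1 13 6 15 17 10 11 14 18 12 8 7 9)| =13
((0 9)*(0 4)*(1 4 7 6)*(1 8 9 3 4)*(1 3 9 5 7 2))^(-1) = ((0 9 2 1 3 4)(5 7 6 8))^(-1) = (0 4 3 1 2 9)(5 8 6 7)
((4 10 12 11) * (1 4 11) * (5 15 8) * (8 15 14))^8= ((15)(1 4 10 12)(5 14 8))^8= (15)(5 8 14)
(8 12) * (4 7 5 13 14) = (4 7 5 13 14)(8 12) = [0, 1, 2, 3, 7, 13, 6, 5, 12, 9, 10, 11, 8, 14, 4]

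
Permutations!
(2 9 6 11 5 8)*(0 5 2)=(0 5 8)(2 9 6 11)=[5, 1, 9, 3, 4, 8, 11, 7, 0, 6, 10, 2]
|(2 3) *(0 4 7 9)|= 4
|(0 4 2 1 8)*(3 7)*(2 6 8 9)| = |(0 4 6 8)(1 9 2)(3 7)| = 12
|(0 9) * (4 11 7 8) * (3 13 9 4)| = 8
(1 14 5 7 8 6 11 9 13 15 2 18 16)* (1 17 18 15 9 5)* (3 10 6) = [0, 14, 15, 10, 4, 7, 11, 8, 3, 13, 6, 5, 12, 9, 1, 2, 17, 18, 16] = (1 14)(2 15)(3 10 6 11 5 7 8)(9 13)(16 17 18)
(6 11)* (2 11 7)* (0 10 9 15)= (0 10 9 15)(2 11 6 7)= [10, 1, 11, 3, 4, 5, 7, 2, 8, 15, 9, 6, 12, 13, 14, 0]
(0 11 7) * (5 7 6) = [11, 1, 2, 3, 4, 7, 5, 0, 8, 9, 10, 6] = (0 11 6 5 7)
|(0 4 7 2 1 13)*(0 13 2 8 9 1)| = 7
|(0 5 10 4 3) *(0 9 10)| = 4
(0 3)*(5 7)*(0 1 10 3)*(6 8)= (1 10 3)(5 7)(6 8)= [0, 10, 2, 1, 4, 7, 8, 5, 6, 9, 3]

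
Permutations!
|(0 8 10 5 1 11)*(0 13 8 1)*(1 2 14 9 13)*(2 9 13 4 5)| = |(0 9 4 5)(1 11)(2 14 13 8 10)| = 20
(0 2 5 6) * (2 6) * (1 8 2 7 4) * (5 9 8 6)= (0 5 7 4 1 6)(2 9 8)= [5, 6, 9, 3, 1, 7, 0, 4, 2, 8]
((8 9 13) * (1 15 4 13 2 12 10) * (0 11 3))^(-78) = (1 13 2)(4 9 10)(8 12 15)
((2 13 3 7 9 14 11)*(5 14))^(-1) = ((2 13 3 7 9 5 14 11))^(-1) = (2 11 14 5 9 7 3 13)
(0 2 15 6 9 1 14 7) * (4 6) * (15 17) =(0 2 17 15 4 6 9 1 14 7) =[2, 14, 17, 3, 6, 5, 9, 0, 8, 1, 10, 11, 12, 13, 7, 4, 16, 15]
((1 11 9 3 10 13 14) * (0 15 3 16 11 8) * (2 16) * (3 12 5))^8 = (16)(0 1 13 3 12)(5 15 8 14 10)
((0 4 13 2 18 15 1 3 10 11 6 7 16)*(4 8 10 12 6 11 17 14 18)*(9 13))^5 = ((0 8 10 17 14 18 15 1 3 12 6 7 16)(2 4 9 13))^5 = (0 18 6 10 1 16 14 12 8 15 7 17 3)(2 4 9 13)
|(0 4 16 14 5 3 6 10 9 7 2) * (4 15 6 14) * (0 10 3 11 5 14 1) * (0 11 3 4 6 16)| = |(0 15 16 6 4)(1 11 5 3)(2 10 9 7)| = 20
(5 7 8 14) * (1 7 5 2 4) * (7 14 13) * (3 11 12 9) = (1 14 2 4)(3 11 12 9)(7 8 13) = [0, 14, 4, 11, 1, 5, 6, 8, 13, 3, 10, 12, 9, 7, 2]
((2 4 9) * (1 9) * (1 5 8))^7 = (1 9 2 4 5 8)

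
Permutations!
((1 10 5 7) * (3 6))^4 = (10)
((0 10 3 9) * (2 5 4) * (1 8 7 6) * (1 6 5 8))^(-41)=((0 10 3 9)(2 8 7 5 4))^(-41)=(0 9 3 10)(2 4 5 7 8)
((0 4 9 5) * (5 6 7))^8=(0 9 7)(4 6 5)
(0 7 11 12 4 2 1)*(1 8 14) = (0 7 11 12 4 2 8 14 1) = [7, 0, 8, 3, 2, 5, 6, 11, 14, 9, 10, 12, 4, 13, 1]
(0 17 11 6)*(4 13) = [17, 1, 2, 3, 13, 5, 0, 7, 8, 9, 10, 6, 12, 4, 14, 15, 16, 11] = (0 17 11 6)(4 13)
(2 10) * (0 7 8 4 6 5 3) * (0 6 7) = (2 10)(3 6 5)(4 7 8) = [0, 1, 10, 6, 7, 3, 5, 8, 4, 9, 2]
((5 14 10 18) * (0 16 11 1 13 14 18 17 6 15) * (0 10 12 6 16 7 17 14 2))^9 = ((0 7 17 16 11 1 13 2)(5 18)(6 15 10 14 12))^9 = (0 7 17 16 11 1 13 2)(5 18)(6 12 14 10 15)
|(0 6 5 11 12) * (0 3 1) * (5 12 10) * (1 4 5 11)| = |(0 6 12 3 4 5 1)(10 11)| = 14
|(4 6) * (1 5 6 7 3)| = 6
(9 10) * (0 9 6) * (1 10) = [9, 10, 2, 3, 4, 5, 0, 7, 8, 1, 6] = (0 9 1 10 6)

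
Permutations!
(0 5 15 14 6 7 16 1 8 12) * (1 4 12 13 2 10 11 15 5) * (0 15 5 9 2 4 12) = [1, 8, 10, 3, 0, 9, 7, 16, 13, 2, 11, 5, 15, 4, 6, 14, 12] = (0 1 8 13 4)(2 10 11 5 9)(6 7 16 12 15 14)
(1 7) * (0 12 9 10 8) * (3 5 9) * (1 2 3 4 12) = (0 1 7 2 3 5 9 10 8)(4 12) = [1, 7, 3, 5, 12, 9, 6, 2, 0, 10, 8, 11, 4]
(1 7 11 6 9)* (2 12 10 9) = (1 7 11 6 2 12 10 9) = [0, 7, 12, 3, 4, 5, 2, 11, 8, 1, 9, 6, 10]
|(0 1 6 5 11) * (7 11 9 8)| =|(0 1 6 5 9 8 7 11)| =8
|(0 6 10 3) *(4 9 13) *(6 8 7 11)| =21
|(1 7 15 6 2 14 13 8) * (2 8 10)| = 20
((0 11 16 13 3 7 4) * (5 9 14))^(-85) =(0 4 7 3 13 16 11)(5 14 9)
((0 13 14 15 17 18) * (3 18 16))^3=((0 13 14 15 17 16 3 18))^3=(0 15 3 13 17 18 14 16)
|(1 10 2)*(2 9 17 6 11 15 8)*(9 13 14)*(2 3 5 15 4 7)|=|(1 10 13 14 9 17 6 11 4 7 2)(3 5 15 8)|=44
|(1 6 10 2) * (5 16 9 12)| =4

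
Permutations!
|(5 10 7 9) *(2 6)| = 4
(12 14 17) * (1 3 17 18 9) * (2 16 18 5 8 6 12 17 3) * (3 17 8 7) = (1 2 16 18 9)(3 17 8 6 12 14 5 7) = [0, 2, 16, 17, 4, 7, 12, 3, 6, 1, 10, 11, 14, 13, 5, 15, 18, 8, 9]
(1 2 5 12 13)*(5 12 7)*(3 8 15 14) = (1 2 12 13)(3 8 15 14)(5 7) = [0, 2, 12, 8, 4, 7, 6, 5, 15, 9, 10, 11, 13, 1, 3, 14]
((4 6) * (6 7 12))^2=((4 7 12 6))^2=(4 12)(6 7)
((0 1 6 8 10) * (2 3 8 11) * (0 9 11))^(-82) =(0 6 1)(2 8 9)(3 10 11) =((0 1 6)(2 3 8 10 9 11))^(-82)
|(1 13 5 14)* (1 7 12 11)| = |(1 13 5 14 7 12 11)| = 7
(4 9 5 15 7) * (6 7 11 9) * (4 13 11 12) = (4 6 7 13 11 9 5 15 12) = [0, 1, 2, 3, 6, 15, 7, 13, 8, 5, 10, 9, 4, 11, 14, 12]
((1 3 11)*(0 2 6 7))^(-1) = (0 7 6 2)(1 11 3)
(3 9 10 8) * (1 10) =(1 10 8 3 9) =[0, 10, 2, 9, 4, 5, 6, 7, 3, 1, 8]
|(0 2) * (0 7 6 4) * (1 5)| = 10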